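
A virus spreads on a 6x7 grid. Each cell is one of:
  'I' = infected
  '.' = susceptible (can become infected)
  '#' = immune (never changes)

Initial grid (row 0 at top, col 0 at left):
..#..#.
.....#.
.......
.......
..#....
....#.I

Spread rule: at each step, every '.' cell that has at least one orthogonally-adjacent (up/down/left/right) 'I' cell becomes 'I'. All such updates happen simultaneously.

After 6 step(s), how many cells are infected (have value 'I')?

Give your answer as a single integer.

Step 0 (initial): 1 infected
Step 1: +2 new -> 3 infected
Step 2: +2 new -> 5 infected
Step 3: +3 new -> 8 infected
Step 4: +4 new -> 12 infected
Step 5: +4 new -> 16 infected
Step 6: +4 new -> 20 infected

Answer: 20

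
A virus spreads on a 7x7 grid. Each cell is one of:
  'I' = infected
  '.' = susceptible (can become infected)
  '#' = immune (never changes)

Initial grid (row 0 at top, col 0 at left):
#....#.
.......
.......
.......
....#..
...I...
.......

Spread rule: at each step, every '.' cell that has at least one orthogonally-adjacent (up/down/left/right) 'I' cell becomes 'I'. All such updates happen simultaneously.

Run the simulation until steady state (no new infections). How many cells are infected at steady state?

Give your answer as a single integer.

Step 0 (initial): 1 infected
Step 1: +4 new -> 5 infected
Step 2: +6 new -> 11 infected
Step 3: +9 new -> 20 infected
Step 4: +9 new -> 29 infected
Step 5: +7 new -> 36 infected
Step 6: +6 new -> 42 infected
Step 7: +3 new -> 45 infected
Step 8: +1 new -> 46 infected
Step 9: +0 new -> 46 infected

Answer: 46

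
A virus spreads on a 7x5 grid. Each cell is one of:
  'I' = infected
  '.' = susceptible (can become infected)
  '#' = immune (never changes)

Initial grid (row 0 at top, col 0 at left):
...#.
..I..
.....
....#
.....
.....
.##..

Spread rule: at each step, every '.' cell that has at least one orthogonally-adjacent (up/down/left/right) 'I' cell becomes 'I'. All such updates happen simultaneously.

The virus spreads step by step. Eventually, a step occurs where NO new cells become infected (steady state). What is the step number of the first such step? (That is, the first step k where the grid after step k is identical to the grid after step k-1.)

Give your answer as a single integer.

Answer: 8

Derivation:
Step 0 (initial): 1 infected
Step 1: +4 new -> 5 infected
Step 2: +6 new -> 11 infected
Step 3: +7 new -> 18 infected
Step 4: +4 new -> 22 infected
Step 5: +4 new -> 26 infected
Step 6: +3 new -> 29 infected
Step 7: +2 new -> 31 infected
Step 8: +0 new -> 31 infected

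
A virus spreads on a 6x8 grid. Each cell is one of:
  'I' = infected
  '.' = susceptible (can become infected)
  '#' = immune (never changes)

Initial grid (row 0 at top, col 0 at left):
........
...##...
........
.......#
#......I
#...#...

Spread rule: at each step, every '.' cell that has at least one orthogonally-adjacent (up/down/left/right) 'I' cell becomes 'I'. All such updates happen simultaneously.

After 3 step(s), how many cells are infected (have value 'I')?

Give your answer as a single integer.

Answer: 10

Derivation:
Step 0 (initial): 1 infected
Step 1: +2 new -> 3 infected
Step 2: +3 new -> 6 infected
Step 3: +4 new -> 10 infected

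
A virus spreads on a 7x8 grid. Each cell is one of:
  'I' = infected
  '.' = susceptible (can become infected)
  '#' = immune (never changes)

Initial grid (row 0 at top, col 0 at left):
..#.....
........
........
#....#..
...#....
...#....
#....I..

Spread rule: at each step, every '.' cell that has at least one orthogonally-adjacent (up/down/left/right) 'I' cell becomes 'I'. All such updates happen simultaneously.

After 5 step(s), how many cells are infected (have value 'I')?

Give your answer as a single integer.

Step 0 (initial): 1 infected
Step 1: +3 new -> 4 infected
Step 2: +5 new -> 9 infected
Step 3: +4 new -> 13 infected
Step 4: +5 new -> 18 infected
Step 5: +6 new -> 24 infected

Answer: 24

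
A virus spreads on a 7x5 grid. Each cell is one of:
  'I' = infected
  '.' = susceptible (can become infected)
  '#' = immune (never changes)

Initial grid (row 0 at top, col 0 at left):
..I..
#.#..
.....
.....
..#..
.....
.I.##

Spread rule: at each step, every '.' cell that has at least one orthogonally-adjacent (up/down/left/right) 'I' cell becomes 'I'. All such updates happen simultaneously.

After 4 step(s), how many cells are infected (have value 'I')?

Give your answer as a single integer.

Step 0 (initial): 2 infected
Step 1: +5 new -> 7 infected
Step 2: +7 new -> 14 infected
Step 3: +6 new -> 20 infected
Step 4: +8 new -> 28 infected

Answer: 28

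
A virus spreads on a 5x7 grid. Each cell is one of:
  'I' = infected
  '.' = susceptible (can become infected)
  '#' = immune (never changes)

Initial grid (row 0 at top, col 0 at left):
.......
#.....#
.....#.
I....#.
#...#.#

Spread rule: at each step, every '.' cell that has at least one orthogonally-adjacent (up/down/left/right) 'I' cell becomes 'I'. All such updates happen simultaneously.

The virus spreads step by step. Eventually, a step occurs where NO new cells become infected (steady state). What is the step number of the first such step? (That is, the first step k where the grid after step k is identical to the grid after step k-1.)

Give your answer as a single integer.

Step 0 (initial): 1 infected
Step 1: +2 new -> 3 infected
Step 2: +3 new -> 6 infected
Step 3: +4 new -> 10 infected
Step 4: +5 new -> 15 infected
Step 5: +4 new -> 19 infected
Step 6: +2 new -> 21 infected
Step 7: +2 new -> 23 infected
Step 8: +1 new -> 24 infected
Step 9: +1 new -> 25 infected
Step 10: +0 new -> 25 infected

Answer: 10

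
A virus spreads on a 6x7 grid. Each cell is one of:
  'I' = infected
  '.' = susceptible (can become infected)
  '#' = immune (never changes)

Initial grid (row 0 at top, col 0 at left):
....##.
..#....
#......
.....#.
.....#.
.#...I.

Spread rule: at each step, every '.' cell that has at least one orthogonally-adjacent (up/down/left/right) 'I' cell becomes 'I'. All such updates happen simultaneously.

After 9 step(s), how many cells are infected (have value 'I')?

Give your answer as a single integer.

Answer: 34

Derivation:
Step 0 (initial): 1 infected
Step 1: +2 new -> 3 infected
Step 2: +3 new -> 6 infected
Step 3: +4 new -> 10 infected
Step 4: +4 new -> 14 infected
Step 5: +6 new -> 20 infected
Step 6: +6 new -> 26 infected
Step 7: +4 new -> 30 infected
Step 8: +2 new -> 32 infected
Step 9: +2 new -> 34 infected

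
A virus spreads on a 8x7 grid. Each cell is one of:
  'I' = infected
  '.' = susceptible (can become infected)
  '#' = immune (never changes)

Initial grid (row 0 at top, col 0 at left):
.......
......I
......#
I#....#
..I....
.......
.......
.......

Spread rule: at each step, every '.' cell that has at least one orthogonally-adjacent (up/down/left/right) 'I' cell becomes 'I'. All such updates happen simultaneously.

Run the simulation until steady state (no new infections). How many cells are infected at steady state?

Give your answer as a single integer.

Answer: 53

Derivation:
Step 0 (initial): 3 infected
Step 1: +8 new -> 11 infected
Step 2: +12 new -> 23 infected
Step 3: +15 new -> 38 infected
Step 4: +9 new -> 47 infected
Step 5: +3 new -> 50 infected
Step 6: +2 new -> 52 infected
Step 7: +1 new -> 53 infected
Step 8: +0 new -> 53 infected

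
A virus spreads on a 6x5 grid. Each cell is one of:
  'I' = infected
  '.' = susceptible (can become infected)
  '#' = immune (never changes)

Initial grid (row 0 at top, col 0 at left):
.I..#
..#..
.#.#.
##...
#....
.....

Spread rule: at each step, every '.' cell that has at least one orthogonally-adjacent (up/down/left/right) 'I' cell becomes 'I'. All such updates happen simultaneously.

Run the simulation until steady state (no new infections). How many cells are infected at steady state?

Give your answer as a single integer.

Answer: 23

Derivation:
Step 0 (initial): 1 infected
Step 1: +3 new -> 4 infected
Step 2: +2 new -> 6 infected
Step 3: +2 new -> 8 infected
Step 4: +1 new -> 9 infected
Step 5: +1 new -> 10 infected
Step 6: +1 new -> 11 infected
Step 7: +2 new -> 13 infected
Step 8: +3 new -> 16 infected
Step 9: +3 new -> 19 infected
Step 10: +2 new -> 21 infected
Step 11: +1 new -> 22 infected
Step 12: +1 new -> 23 infected
Step 13: +0 new -> 23 infected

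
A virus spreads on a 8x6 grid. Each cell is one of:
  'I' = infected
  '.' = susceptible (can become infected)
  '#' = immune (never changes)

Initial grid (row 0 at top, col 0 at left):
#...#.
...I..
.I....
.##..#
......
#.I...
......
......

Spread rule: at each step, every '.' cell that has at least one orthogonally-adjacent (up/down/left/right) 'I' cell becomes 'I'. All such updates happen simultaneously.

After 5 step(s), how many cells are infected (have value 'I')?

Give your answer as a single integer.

Answer: 42

Derivation:
Step 0 (initial): 3 infected
Step 1: +11 new -> 14 infected
Step 2: +13 new -> 27 infected
Step 3: +10 new -> 37 infected
Step 4: +4 new -> 41 infected
Step 5: +1 new -> 42 infected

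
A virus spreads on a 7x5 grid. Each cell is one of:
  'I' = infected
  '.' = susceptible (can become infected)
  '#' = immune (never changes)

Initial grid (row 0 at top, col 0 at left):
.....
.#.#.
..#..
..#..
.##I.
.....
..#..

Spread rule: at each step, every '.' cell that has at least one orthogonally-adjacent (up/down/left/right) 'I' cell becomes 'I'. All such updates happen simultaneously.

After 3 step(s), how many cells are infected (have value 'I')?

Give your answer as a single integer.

Step 0 (initial): 1 infected
Step 1: +3 new -> 4 infected
Step 2: +5 new -> 9 infected
Step 3: +3 new -> 12 infected

Answer: 12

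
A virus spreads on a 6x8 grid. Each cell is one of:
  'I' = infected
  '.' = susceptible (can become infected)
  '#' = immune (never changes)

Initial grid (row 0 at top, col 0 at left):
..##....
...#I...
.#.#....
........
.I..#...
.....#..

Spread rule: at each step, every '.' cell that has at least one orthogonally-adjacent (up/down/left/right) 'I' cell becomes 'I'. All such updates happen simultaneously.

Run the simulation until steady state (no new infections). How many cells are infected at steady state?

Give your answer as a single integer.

Step 0 (initial): 2 infected
Step 1: +7 new -> 9 infected
Step 2: +9 new -> 18 infected
Step 3: +8 new -> 26 infected
Step 4: +7 new -> 33 infected
Step 5: +4 new -> 37 infected
Step 6: +3 new -> 40 infected
Step 7: +1 new -> 41 infected
Step 8: +0 new -> 41 infected

Answer: 41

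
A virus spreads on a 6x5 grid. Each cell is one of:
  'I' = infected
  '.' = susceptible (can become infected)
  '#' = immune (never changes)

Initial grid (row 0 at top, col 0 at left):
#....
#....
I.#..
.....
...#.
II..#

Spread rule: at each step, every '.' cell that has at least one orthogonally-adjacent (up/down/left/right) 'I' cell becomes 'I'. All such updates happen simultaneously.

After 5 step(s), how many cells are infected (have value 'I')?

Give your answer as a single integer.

Step 0 (initial): 3 infected
Step 1: +5 new -> 8 infected
Step 2: +4 new -> 12 infected
Step 3: +3 new -> 15 infected
Step 4: +3 new -> 18 infected
Step 5: +4 new -> 22 infected

Answer: 22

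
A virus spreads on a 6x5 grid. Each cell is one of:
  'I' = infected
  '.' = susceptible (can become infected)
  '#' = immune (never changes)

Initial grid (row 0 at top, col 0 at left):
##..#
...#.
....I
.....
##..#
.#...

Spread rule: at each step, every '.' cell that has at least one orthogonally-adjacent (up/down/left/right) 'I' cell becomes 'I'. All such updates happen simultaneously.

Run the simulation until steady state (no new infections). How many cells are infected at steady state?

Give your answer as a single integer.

Answer: 21

Derivation:
Step 0 (initial): 1 infected
Step 1: +3 new -> 4 infected
Step 2: +2 new -> 6 infected
Step 3: +4 new -> 10 infected
Step 4: +6 new -> 16 infected
Step 5: +5 new -> 21 infected
Step 6: +0 new -> 21 infected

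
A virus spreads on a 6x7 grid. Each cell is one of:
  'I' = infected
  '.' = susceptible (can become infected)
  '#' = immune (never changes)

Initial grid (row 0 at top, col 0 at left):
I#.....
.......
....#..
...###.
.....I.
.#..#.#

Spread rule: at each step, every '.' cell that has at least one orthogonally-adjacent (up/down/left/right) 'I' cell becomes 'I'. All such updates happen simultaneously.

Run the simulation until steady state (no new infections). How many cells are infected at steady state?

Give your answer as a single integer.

Step 0 (initial): 2 infected
Step 1: +4 new -> 6 infected
Step 2: +4 new -> 10 infected
Step 3: +6 new -> 16 infected
Step 4: +10 new -> 26 infected
Step 5: +6 new -> 32 infected
Step 6: +2 new -> 34 infected
Step 7: +0 new -> 34 infected

Answer: 34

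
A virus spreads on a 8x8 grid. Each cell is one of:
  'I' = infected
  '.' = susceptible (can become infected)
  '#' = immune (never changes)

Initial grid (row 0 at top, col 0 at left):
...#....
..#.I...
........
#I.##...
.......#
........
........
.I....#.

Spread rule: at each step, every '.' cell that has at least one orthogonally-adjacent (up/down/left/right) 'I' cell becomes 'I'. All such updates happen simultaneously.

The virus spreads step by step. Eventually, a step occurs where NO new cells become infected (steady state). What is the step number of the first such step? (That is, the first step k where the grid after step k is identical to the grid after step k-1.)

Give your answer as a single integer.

Answer: 9

Derivation:
Step 0 (initial): 3 infected
Step 1: +10 new -> 13 infected
Step 2: +13 new -> 26 infected
Step 3: +11 new -> 37 infected
Step 4: +10 new -> 47 infected
Step 5: +5 new -> 52 infected
Step 6: +2 new -> 54 infected
Step 7: +2 new -> 56 infected
Step 8: +1 new -> 57 infected
Step 9: +0 new -> 57 infected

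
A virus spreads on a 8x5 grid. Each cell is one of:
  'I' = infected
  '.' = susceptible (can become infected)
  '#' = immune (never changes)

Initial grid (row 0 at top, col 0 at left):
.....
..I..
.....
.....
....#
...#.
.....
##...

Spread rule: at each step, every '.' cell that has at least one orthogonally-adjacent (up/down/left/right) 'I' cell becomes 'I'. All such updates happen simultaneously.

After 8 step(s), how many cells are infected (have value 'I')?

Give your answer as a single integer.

Answer: 36

Derivation:
Step 0 (initial): 1 infected
Step 1: +4 new -> 5 infected
Step 2: +7 new -> 12 infected
Step 3: +7 new -> 19 infected
Step 4: +5 new -> 24 infected
Step 5: +3 new -> 27 infected
Step 6: +4 new -> 31 infected
Step 7: +3 new -> 34 infected
Step 8: +2 new -> 36 infected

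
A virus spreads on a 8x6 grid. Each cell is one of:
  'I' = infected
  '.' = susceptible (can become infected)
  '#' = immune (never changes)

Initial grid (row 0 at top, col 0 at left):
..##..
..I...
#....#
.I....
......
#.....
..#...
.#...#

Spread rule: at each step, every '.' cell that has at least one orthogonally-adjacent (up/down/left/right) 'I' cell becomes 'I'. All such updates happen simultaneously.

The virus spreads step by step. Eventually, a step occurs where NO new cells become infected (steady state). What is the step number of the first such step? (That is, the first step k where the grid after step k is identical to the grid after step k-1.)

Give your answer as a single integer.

Step 0 (initial): 2 infected
Step 1: +7 new -> 9 infected
Step 2: +8 new -> 17 infected
Step 3: +8 new -> 25 infected
Step 4: +5 new -> 30 infected
Step 5: +4 new -> 34 infected
Step 6: +3 new -> 37 infected
Step 7: +3 new -> 40 infected
Step 8: +0 new -> 40 infected

Answer: 8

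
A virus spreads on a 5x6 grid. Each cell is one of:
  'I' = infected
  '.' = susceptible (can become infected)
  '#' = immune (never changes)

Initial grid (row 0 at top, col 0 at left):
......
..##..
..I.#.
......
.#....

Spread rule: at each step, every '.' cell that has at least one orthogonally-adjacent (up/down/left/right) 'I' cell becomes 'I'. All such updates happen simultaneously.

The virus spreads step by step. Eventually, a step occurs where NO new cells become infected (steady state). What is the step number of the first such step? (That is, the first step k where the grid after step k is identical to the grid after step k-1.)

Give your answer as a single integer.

Step 0 (initial): 1 infected
Step 1: +3 new -> 4 infected
Step 2: +5 new -> 9 infected
Step 3: +5 new -> 14 infected
Step 4: +5 new -> 19 infected
Step 5: +3 new -> 22 infected
Step 6: +2 new -> 24 infected
Step 7: +2 new -> 26 infected
Step 8: +0 new -> 26 infected

Answer: 8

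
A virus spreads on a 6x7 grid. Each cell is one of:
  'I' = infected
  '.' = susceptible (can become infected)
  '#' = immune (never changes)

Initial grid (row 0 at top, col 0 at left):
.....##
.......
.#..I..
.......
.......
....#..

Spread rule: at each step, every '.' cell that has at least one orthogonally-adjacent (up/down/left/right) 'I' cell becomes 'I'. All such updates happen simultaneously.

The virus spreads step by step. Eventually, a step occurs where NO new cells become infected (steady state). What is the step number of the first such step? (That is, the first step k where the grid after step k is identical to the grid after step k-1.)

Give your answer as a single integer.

Step 0 (initial): 1 infected
Step 1: +4 new -> 5 infected
Step 2: +8 new -> 13 infected
Step 3: +7 new -> 20 infected
Step 4: +7 new -> 27 infected
Step 5: +6 new -> 33 infected
Step 6: +4 new -> 37 infected
Step 7: +1 new -> 38 infected
Step 8: +0 new -> 38 infected

Answer: 8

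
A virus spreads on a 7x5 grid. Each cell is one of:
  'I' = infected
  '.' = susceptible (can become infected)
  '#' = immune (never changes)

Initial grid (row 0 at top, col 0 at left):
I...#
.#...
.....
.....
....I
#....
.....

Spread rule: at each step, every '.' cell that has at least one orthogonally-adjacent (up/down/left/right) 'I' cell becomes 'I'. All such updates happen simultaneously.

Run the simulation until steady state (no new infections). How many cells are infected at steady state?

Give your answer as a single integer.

Step 0 (initial): 2 infected
Step 1: +5 new -> 7 infected
Step 2: +7 new -> 14 infected
Step 3: +10 new -> 24 infected
Step 4: +6 new -> 30 infected
Step 5: +1 new -> 31 infected
Step 6: +1 new -> 32 infected
Step 7: +0 new -> 32 infected

Answer: 32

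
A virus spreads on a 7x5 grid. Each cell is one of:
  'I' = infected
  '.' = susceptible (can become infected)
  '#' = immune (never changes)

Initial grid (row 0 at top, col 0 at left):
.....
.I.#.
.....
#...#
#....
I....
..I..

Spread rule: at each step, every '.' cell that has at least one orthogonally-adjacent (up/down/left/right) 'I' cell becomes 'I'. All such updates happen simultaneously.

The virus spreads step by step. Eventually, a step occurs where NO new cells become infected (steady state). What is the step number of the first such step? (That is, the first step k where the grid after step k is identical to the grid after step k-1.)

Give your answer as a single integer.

Answer: 6

Derivation:
Step 0 (initial): 3 infected
Step 1: +9 new -> 12 infected
Step 2: +9 new -> 21 infected
Step 3: +5 new -> 26 infected
Step 4: +4 new -> 30 infected
Step 5: +1 new -> 31 infected
Step 6: +0 new -> 31 infected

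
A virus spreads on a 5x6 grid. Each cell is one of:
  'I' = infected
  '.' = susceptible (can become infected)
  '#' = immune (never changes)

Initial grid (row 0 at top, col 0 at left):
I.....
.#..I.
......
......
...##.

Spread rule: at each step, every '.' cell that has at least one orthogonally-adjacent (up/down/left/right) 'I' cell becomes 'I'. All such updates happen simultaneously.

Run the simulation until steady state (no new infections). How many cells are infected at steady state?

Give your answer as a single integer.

Answer: 27

Derivation:
Step 0 (initial): 2 infected
Step 1: +6 new -> 8 infected
Step 2: +8 new -> 16 infected
Step 3: +5 new -> 21 infected
Step 4: +4 new -> 25 infected
Step 5: +2 new -> 27 infected
Step 6: +0 new -> 27 infected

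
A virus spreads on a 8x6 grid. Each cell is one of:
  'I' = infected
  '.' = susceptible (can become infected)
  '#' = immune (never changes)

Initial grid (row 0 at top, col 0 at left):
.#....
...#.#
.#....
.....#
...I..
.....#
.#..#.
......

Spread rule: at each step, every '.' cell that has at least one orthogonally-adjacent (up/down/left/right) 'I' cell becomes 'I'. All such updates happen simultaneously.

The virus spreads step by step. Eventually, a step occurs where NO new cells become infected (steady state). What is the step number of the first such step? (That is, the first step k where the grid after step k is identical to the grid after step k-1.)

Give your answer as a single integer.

Answer: 8

Derivation:
Step 0 (initial): 1 infected
Step 1: +4 new -> 5 infected
Step 2: +8 new -> 13 infected
Step 3: +7 new -> 20 infected
Step 4: +7 new -> 27 infected
Step 5: +7 new -> 34 infected
Step 6: +5 new -> 39 infected
Step 7: +1 new -> 40 infected
Step 8: +0 new -> 40 infected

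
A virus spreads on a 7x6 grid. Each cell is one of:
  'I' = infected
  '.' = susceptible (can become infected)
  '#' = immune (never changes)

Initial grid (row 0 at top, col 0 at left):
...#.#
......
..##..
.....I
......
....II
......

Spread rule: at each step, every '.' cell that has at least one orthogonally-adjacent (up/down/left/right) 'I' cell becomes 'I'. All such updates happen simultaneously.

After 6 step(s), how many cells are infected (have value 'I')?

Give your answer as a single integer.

Answer: 35

Derivation:
Step 0 (initial): 3 infected
Step 1: +7 new -> 10 infected
Step 2: +6 new -> 16 infected
Step 3: +5 new -> 21 infected
Step 4: +6 new -> 27 infected
Step 5: +5 new -> 32 infected
Step 6: +3 new -> 35 infected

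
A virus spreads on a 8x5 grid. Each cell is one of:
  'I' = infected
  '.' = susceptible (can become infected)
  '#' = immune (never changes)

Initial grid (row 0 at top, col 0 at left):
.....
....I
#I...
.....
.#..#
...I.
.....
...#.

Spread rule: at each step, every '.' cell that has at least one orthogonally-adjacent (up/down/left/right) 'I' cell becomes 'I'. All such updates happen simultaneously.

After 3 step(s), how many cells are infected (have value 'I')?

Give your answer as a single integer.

Step 0 (initial): 3 infected
Step 1: +10 new -> 13 infected
Step 2: +13 new -> 26 infected
Step 3: +7 new -> 33 infected

Answer: 33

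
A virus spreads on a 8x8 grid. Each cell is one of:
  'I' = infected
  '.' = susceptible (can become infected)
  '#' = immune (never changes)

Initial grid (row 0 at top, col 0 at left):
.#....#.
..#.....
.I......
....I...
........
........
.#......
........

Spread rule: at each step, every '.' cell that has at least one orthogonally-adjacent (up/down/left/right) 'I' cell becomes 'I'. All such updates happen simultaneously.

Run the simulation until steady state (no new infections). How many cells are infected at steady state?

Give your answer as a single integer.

Answer: 60

Derivation:
Step 0 (initial): 2 infected
Step 1: +8 new -> 10 infected
Step 2: +11 new -> 21 infected
Step 3: +13 new -> 34 infected
Step 4: +11 new -> 45 infected
Step 5: +8 new -> 53 infected
Step 6: +5 new -> 58 infected
Step 7: +2 new -> 60 infected
Step 8: +0 new -> 60 infected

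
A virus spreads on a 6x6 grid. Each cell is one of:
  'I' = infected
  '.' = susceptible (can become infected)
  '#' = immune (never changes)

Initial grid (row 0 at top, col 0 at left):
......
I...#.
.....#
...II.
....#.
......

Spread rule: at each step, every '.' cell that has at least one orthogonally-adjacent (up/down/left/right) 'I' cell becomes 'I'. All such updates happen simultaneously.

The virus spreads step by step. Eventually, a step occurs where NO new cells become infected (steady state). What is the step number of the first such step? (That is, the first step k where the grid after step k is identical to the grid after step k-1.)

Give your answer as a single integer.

Step 0 (initial): 3 infected
Step 1: +8 new -> 11 infected
Step 2: +10 new -> 21 infected
Step 3: +7 new -> 28 infected
Step 4: +3 new -> 31 infected
Step 5: +1 new -> 32 infected
Step 6: +1 new -> 33 infected
Step 7: +0 new -> 33 infected

Answer: 7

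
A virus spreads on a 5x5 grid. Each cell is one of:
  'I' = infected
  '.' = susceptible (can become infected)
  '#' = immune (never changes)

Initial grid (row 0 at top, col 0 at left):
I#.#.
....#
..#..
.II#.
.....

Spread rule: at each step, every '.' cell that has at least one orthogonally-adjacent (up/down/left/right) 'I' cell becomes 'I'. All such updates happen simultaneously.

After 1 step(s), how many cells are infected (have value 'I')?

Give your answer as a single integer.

Answer: 8

Derivation:
Step 0 (initial): 3 infected
Step 1: +5 new -> 8 infected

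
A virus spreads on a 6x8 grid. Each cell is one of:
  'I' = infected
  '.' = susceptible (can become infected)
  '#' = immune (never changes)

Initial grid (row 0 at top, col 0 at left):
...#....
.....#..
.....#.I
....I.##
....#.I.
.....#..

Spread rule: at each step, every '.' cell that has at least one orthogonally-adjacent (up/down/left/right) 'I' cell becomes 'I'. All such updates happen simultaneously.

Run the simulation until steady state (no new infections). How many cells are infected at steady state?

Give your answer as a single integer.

Step 0 (initial): 3 infected
Step 1: +8 new -> 11 infected
Step 2: +7 new -> 18 infected
Step 3: +7 new -> 25 infected
Step 4: +7 new -> 32 infected
Step 5: +5 new -> 37 infected
Step 6: +3 new -> 40 infected
Step 7: +1 new -> 41 infected
Step 8: +0 new -> 41 infected

Answer: 41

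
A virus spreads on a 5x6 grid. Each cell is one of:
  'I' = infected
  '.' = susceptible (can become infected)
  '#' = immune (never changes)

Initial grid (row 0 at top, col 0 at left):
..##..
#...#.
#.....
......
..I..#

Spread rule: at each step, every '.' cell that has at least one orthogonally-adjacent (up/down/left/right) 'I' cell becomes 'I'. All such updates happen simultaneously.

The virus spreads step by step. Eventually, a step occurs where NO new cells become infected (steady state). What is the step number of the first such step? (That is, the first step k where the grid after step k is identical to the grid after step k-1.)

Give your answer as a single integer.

Answer: 9

Derivation:
Step 0 (initial): 1 infected
Step 1: +3 new -> 4 infected
Step 2: +5 new -> 9 infected
Step 3: +5 new -> 14 infected
Step 4: +4 new -> 18 infected
Step 5: +2 new -> 20 infected
Step 6: +2 new -> 22 infected
Step 7: +1 new -> 23 infected
Step 8: +1 new -> 24 infected
Step 9: +0 new -> 24 infected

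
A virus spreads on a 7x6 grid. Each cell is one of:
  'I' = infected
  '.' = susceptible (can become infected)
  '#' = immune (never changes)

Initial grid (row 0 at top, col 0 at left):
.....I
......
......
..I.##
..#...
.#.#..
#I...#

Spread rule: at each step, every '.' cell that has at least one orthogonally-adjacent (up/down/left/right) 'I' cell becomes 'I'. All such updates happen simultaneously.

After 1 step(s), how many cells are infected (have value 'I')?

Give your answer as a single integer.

Answer: 9

Derivation:
Step 0 (initial): 3 infected
Step 1: +6 new -> 9 infected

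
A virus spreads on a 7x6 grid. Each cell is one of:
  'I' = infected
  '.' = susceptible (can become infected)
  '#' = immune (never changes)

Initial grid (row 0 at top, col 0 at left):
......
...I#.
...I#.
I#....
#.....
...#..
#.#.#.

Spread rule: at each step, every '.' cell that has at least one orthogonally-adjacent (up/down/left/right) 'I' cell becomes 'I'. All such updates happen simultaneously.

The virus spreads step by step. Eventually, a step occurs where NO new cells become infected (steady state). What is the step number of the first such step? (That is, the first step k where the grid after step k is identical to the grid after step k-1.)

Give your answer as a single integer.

Answer: 7

Derivation:
Step 0 (initial): 3 infected
Step 1: +5 new -> 8 infected
Step 2: +8 new -> 16 infected
Step 3: +6 new -> 22 infected
Step 4: +6 new -> 28 infected
Step 5: +2 new -> 30 infected
Step 6: +3 new -> 33 infected
Step 7: +0 new -> 33 infected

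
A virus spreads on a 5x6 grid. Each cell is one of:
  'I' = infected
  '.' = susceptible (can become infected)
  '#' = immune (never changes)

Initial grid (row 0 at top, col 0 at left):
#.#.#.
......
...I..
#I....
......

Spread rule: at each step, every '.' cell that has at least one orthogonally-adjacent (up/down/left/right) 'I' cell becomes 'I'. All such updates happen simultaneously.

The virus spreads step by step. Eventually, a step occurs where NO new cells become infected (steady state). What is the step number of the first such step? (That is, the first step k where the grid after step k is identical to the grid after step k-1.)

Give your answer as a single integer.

Step 0 (initial): 2 infected
Step 1: +7 new -> 9 infected
Step 2: +10 new -> 19 infected
Step 3: +5 new -> 24 infected
Step 4: +2 new -> 26 infected
Step 5: +0 new -> 26 infected

Answer: 5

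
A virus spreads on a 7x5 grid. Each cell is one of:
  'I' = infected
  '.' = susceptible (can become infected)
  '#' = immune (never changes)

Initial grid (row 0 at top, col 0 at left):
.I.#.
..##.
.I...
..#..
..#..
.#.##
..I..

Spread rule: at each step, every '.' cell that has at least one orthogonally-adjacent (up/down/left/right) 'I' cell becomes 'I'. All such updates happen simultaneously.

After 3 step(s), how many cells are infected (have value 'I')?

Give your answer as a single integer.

Answer: 22

Derivation:
Step 0 (initial): 3 infected
Step 1: +9 new -> 12 infected
Step 2: +6 new -> 18 infected
Step 3: +4 new -> 22 infected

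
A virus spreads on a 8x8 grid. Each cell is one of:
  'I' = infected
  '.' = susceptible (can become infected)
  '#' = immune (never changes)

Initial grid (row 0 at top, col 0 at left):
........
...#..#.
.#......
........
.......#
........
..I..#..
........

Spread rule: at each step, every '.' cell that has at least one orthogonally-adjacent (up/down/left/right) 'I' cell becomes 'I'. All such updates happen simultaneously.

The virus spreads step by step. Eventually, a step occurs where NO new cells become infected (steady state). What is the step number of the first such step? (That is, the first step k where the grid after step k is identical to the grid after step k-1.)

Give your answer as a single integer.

Answer: 12

Derivation:
Step 0 (initial): 1 infected
Step 1: +4 new -> 5 infected
Step 2: +7 new -> 12 infected
Step 3: +7 new -> 19 infected
Step 4: +7 new -> 26 infected
Step 5: +7 new -> 33 infected
Step 6: +9 new -> 42 infected
Step 7: +7 new -> 49 infected
Step 8: +5 new -> 54 infected
Step 9: +2 new -> 56 infected
Step 10: +2 new -> 58 infected
Step 11: +1 new -> 59 infected
Step 12: +0 new -> 59 infected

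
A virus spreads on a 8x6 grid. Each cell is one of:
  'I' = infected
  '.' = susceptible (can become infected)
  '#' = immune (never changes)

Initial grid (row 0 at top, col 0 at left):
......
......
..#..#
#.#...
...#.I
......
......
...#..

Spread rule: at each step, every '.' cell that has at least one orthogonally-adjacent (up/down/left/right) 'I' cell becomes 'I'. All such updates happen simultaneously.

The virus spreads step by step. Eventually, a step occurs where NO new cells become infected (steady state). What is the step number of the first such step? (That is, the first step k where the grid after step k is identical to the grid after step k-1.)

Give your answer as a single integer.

Step 0 (initial): 1 infected
Step 1: +3 new -> 4 infected
Step 2: +3 new -> 7 infected
Step 3: +5 new -> 12 infected
Step 4: +5 new -> 17 infected
Step 5: +6 new -> 23 infected
Step 6: +7 new -> 30 infected
Step 7: +6 new -> 36 infected
Step 8: +4 new -> 40 infected
Step 9: +2 new -> 42 infected
Step 10: +0 new -> 42 infected

Answer: 10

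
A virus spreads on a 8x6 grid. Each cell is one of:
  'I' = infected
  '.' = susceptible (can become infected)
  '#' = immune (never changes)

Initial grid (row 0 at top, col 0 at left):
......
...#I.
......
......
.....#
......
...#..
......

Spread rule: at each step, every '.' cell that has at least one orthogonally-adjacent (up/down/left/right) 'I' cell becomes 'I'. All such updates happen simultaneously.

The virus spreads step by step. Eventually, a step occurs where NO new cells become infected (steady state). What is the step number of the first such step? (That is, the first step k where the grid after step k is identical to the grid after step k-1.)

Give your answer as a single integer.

Answer: 11

Derivation:
Step 0 (initial): 1 infected
Step 1: +3 new -> 4 infected
Step 2: +5 new -> 9 infected
Step 3: +5 new -> 14 infected
Step 4: +6 new -> 20 infected
Step 5: +8 new -> 28 infected
Step 6: +6 new -> 34 infected
Step 7: +5 new -> 39 infected
Step 8: +3 new -> 42 infected
Step 9: +2 new -> 44 infected
Step 10: +1 new -> 45 infected
Step 11: +0 new -> 45 infected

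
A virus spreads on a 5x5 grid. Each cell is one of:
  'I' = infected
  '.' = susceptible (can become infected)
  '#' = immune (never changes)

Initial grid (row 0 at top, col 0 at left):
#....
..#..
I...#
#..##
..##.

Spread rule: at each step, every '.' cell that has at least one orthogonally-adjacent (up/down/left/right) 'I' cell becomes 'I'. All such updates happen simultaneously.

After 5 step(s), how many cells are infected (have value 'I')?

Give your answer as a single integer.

Answer: 15

Derivation:
Step 0 (initial): 1 infected
Step 1: +2 new -> 3 infected
Step 2: +3 new -> 6 infected
Step 3: +4 new -> 10 infected
Step 4: +3 new -> 13 infected
Step 5: +2 new -> 15 infected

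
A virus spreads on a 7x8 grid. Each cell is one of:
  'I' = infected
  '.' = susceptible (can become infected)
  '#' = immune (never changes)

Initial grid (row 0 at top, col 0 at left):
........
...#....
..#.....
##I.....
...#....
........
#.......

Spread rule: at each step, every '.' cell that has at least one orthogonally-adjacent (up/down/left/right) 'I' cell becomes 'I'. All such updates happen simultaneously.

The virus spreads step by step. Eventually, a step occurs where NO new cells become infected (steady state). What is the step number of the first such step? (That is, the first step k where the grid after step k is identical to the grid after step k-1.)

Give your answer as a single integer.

Answer: 12

Derivation:
Step 0 (initial): 1 infected
Step 1: +2 new -> 3 infected
Step 2: +4 new -> 7 infected
Step 3: +7 new -> 14 infected
Step 4: +8 new -> 22 infected
Step 5: +7 new -> 29 infected
Step 6: +7 new -> 36 infected
Step 7: +5 new -> 41 infected
Step 8: +4 new -> 45 infected
Step 9: +2 new -> 47 infected
Step 10: +2 new -> 49 infected
Step 11: +1 new -> 50 infected
Step 12: +0 new -> 50 infected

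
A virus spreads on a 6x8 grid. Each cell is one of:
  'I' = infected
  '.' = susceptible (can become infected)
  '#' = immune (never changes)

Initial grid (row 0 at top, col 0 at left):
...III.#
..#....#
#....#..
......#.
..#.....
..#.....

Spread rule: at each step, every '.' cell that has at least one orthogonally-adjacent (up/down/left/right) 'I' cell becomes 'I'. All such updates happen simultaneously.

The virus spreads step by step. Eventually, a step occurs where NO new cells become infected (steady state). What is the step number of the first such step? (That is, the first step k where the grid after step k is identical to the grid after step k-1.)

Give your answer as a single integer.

Step 0 (initial): 3 infected
Step 1: +5 new -> 8 infected
Step 2: +4 new -> 12 infected
Step 3: +6 new -> 18 infected
Step 4: +7 new -> 25 infected
Step 5: +5 new -> 30 infected
Step 6: +5 new -> 35 infected
Step 7: +4 new -> 39 infected
Step 8: +1 new -> 40 infected
Step 9: +0 new -> 40 infected

Answer: 9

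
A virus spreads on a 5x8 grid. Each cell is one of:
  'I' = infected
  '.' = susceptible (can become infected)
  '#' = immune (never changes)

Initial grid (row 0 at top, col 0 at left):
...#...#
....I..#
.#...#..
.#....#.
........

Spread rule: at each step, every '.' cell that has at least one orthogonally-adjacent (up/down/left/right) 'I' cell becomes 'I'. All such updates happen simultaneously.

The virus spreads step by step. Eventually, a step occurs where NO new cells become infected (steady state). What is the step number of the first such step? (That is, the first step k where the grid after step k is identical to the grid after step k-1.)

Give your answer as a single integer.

Step 0 (initial): 1 infected
Step 1: +4 new -> 5 infected
Step 2: +5 new -> 10 infected
Step 3: +8 new -> 18 infected
Step 4: +6 new -> 24 infected
Step 5: +5 new -> 29 infected
Step 6: +3 new -> 32 infected
Step 7: +1 new -> 33 infected
Step 8: +0 new -> 33 infected

Answer: 8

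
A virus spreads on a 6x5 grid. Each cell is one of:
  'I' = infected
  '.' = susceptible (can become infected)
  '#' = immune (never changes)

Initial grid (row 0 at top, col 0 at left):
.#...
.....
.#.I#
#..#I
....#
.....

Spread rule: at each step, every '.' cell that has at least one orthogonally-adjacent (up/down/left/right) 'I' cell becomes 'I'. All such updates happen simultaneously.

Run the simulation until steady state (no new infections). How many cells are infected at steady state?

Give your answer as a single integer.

Step 0 (initial): 2 infected
Step 1: +2 new -> 4 infected
Step 2: +4 new -> 8 infected
Step 3: +5 new -> 13 infected
Step 4: +4 new -> 17 infected
Step 5: +5 new -> 22 infected
Step 6: +2 new -> 24 infected
Step 7: +0 new -> 24 infected

Answer: 24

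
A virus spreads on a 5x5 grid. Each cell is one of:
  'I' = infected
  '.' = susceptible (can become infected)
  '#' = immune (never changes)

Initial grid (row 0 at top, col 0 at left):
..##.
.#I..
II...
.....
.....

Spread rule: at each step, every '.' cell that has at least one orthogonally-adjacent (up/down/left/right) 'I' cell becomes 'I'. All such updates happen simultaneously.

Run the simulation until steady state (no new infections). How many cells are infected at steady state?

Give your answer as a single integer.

Step 0 (initial): 3 infected
Step 1: +5 new -> 8 infected
Step 2: +6 new -> 14 infected
Step 3: +5 new -> 19 infected
Step 4: +2 new -> 21 infected
Step 5: +1 new -> 22 infected
Step 6: +0 new -> 22 infected

Answer: 22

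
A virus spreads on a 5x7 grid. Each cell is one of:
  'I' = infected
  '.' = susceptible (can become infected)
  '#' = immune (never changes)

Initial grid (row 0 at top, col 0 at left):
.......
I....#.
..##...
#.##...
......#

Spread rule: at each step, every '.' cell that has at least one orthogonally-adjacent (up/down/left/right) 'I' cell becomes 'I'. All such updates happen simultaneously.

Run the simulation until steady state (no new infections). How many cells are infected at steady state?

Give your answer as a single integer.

Step 0 (initial): 1 infected
Step 1: +3 new -> 4 infected
Step 2: +3 new -> 7 infected
Step 3: +3 new -> 10 infected
Step 4: +3 new -> 13 infected
Step 5: +4 new -> 17 infected
Step 6: +4 new -> 21 infected
Step 7: +4 new -> 25 infected
Step 8: +3 new -> 28 infected
Step 9: +0 new -> 28 infected

Answer: 28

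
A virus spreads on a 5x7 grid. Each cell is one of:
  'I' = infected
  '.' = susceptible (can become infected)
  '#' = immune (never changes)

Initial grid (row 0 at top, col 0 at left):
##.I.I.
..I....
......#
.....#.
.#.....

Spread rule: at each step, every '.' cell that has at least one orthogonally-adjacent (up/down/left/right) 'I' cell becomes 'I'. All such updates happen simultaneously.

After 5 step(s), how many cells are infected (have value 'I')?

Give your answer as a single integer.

Answer: 27

Derivation:
Step 0 (initial): 3 infected
Step 1: +7 new -> 10 infected
Step 2: +7 new -> 17 infected
Step 3: +5 new -> 22 infected
Step 4: +3 new -> 25 infected
Step 5: +2 new -> 27 infected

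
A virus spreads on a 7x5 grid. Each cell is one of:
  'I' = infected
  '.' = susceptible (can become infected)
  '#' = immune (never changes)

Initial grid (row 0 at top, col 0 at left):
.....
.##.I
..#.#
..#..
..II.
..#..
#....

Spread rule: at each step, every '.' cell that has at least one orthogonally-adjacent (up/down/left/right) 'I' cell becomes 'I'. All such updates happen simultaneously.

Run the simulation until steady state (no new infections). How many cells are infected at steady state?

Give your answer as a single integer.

Step 0 (initial): 3 infected
Step 1: +6 new -> 9 infected
Step 2: +8 new -> 17 infected
Step 3: +7 new -> 24 infected
Step 4: +2 new -> 26 infected
Step 5: +2 new -> 28 infected
Step 6: +0 new -> 28 infected

Answer: 28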